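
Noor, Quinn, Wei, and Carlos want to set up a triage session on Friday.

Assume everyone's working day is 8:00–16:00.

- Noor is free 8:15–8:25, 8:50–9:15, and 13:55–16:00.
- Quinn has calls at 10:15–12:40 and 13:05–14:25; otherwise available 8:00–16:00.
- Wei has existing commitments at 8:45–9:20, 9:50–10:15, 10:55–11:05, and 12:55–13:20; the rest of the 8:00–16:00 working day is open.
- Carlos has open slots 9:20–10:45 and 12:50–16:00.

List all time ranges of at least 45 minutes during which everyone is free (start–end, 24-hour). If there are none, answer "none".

14:25–16:00

Quinn free within 08:00–16:00: 08:00–10:15, 12:40–13:05, 14:25–16:00.
Wei free within 08:00–16:00: 08:00–08:45, 09:20–09:50, 10:15–10:55, 11:05–12:55, 13:20–16:00.
Noor ∩ Quinn: 08:15–08:25, 08:50–09:15, 14:25–16:00.
Noor ∩ Quinn ∩ Wei: 08:15–08:25, 14:25–16:00.
Noor ∩ Quinn ∩ Wei ∩ Carlos: 14:25–16:00.
Windows ≥ 45 min: 14:25–16:00.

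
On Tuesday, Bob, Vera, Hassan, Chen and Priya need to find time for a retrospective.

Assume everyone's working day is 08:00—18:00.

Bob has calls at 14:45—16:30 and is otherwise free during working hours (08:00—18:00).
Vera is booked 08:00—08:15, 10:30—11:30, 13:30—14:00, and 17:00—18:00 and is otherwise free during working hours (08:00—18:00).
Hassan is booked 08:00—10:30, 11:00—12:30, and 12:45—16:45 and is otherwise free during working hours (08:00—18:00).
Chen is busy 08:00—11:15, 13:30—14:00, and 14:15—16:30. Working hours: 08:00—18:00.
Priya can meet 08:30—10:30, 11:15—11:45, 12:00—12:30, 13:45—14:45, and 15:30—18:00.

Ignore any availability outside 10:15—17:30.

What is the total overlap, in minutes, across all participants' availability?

15 minutes

Bob free within 08:00–18:00: 08:00–14:45, 16:30–18:00.
Vera free within 08:00–18:00: 08:15–10:30, 11:30–13:30, 14:00–17:00.
Hassan free within 08:00–18:00: 10:30–11:00, 12:30–12:45, 16:45–18:00.
Chen free within 08:00–18:00: 11:15–13:30, 14:00–14:15, 16:30–18:00.
Bob ∩ Vera: 08:15–10:30, 11:30–13:30, 14:00–14:45, 16:30–17:00.
Bob ∩ Vera ∩ Hassan: 12:30–12:45, 16:45–17:00.
Bob ∩ Vera ∩ Hassan ∩ Chen: 12:30–12:45, 16:45–17:00.
Bob ∩ Vera ∩ Hassan ∩ Chen ∩ Priya: 16:45–17:00.
Restricted to 10:15–17:30: 16:45–17:00.
Total common minutes: 15.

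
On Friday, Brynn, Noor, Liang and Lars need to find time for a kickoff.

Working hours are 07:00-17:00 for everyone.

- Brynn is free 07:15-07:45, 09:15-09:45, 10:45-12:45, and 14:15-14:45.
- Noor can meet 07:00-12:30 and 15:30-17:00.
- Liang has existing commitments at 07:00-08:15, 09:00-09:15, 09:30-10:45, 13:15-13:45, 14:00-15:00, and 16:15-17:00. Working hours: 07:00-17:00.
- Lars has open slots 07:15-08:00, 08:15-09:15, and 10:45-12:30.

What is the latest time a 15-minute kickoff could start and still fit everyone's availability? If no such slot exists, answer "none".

Liang free within 07:00–17:00: 08:15–09:00, 09:15–09:30, 10:45–13:15, 13:45–14:00, 15:00–16:15.
Brynn ∩ Noor: 07:15–07:45, 09:15–09:45, 10:45–12:30.
Brynn ∩ Noor ∩ Liang: 09:15–09:30, 10:45–12:30.
Brynn ∩ Noor ∩ Liang ∩ Lars: 10:45–12:30.
Windows ≥ 15 min: 10:45–12:30.
Latest start in the last window 10:45–12:30 is 12:30 − 15 min = 12:15.

12:15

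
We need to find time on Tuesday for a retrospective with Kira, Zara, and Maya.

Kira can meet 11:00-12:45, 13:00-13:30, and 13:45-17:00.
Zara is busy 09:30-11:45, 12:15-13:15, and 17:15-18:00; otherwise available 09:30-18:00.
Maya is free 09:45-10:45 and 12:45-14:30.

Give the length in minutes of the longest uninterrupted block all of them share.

Zara free within 09:30–18:00: 11:45–12:15, 13:15–17:15.
Kira ∩ Zara: 11:45–12:15, 13:15–13:30, 13:45–17:00.
Kira ∩ Zara ∩ Maya: 13:15–13:30, 13:45–14:30.
Common window lengths: 15, 45 min; longest is 45.

45 minutes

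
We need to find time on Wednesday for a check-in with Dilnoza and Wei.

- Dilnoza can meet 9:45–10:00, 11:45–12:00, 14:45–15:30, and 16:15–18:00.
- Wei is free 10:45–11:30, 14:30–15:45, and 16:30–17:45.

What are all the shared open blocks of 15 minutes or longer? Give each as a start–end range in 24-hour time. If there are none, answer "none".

14:45–15:30, 16:30–17:45

Dilnoza ∩ Wei: 14:45–15:30, 16:30–17:45.
Windows ≥ 15 min: 14:45–15:30, 16:30–17:45.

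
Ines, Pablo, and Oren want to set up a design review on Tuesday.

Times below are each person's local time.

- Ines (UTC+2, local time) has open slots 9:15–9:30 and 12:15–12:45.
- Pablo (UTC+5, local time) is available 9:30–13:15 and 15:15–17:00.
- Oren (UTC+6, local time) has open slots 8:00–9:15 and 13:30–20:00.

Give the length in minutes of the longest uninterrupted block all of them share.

30 minutes

Ines → UTC: 07:15–07:30, 10:15–10:45.
Pablo → UTC: 04:30–08:15, 10:15–12:00.
Oren → UTC: 02:00–03:15, 07:30–14:00.
Ines ∩ Pablo: 07:15–07:30, 10:15–10:45.
Ines ∩ Pablo ∩ Oren: 10:15–10:45.
Single common window of 30 minutes.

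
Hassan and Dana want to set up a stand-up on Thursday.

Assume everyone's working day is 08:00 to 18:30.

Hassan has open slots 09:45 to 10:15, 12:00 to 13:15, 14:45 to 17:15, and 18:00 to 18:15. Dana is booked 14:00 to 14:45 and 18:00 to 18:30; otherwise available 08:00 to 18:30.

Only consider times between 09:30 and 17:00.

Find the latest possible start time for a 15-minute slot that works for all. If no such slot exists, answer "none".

16:45

Dana free within 08:00–18:30: 08:00–14:00, 14:45–18:00.
Hassan ∩ Dana: 09:45–10:15, 12:00–13:15, 14:45–17:15.
Restricted to 09:30–17:00: 09:45–10:15, 12:00–13:15, 14:45–17:00.
Windows ≥ 15 min: 09:45–10:15, 12:00–13:15, 14:45–17:00.
Latest start in the last window 14:45–17:00 is 17:00 − 15 min = 16:45.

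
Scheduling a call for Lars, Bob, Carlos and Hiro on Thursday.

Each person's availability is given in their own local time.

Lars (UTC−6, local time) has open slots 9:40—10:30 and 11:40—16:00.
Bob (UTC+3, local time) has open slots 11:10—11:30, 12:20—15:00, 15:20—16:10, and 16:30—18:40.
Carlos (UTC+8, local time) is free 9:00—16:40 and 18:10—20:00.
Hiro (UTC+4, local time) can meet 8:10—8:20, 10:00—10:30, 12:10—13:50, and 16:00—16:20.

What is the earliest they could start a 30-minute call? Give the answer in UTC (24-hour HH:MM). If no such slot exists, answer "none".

none

Lars → UTC: 15:40–16:30, 17:40–22:00.
Bob → UTC: 08:10–08:30, 09:20–12:00, 12:20–13:10, 13:30–15:40.
Carlos → UTC: 01:00–08:40, 10:10–12:00.
Hiro → UTC: 04:10–04:20, 06:00–06:30, 08:10–09:50, 12:00–12:20.
Lars ∩ Bob: (none).
Lars ∩ Bob ∩ Carlos: (none).
Lars ∩ Bob ∩ Carlos ∩ Hiro: (none).
Windows ≥ 30 min: (none).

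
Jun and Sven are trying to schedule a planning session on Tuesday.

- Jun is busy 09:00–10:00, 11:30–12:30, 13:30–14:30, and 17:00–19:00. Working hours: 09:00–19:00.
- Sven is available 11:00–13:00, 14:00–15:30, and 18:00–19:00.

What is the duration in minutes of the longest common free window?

Jun free within 09:00–19:00: 10:00–11:30, 12:30–13:30, 14:30–17:00.
Jun ∩ Sven: 11:00–11:30, 12:30–13:00, 14:30–15:30.
Common window lengths: 30, 30, 60 min; longest is 60.

60 minutes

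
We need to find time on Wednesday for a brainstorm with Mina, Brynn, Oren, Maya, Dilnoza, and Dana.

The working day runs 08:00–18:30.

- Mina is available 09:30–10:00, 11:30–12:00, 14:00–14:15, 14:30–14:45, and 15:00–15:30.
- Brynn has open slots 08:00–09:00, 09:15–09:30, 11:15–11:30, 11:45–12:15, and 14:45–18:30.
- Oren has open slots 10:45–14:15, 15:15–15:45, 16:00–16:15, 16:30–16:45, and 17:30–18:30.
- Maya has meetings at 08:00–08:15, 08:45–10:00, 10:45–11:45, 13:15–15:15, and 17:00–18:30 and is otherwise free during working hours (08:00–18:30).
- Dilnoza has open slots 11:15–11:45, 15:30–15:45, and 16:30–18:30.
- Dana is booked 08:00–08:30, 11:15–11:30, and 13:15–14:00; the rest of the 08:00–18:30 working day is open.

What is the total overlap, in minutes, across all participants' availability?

Maya free within 08:00–18:30: 08:15–08:45, 10:00–10:45, 11:45–13:15, 15:15–17:00.
Dana free within 08:00–18:30: 08:30–11:15, 11:30–13:15, 14:00–18:30.
Mina ∩ Brynn: 11:45–12:00, 15:00–15:30.
Mina ∩ Brynn ∩ Oren: 11:45–12:00, 15:15–15:30.
Mina ∩ Brynn ∩ Oren ∩ Maya: 11:45–12:00, 15:15–15:30.
Mina ∩ Brynn ∩ Oren ∩ Maya ∩ Dilnoza: (none).
Mina ∩ Brynn ∩ Oren ∩ Maya ∩ Dilnoza ∩ Dana: (none).
Total common minutes: 0.

0 minutes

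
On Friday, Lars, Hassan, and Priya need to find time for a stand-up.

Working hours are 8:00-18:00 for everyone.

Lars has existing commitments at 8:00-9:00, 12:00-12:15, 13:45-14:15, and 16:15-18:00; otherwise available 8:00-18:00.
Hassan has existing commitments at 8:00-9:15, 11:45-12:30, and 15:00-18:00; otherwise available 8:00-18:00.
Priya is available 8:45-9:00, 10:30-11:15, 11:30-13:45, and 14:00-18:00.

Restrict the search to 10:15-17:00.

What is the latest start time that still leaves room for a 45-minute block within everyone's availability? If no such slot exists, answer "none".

14:15

Lars free within 08:00–18:00: 09:00–12:00, 12:15–13:45, 14:15–16:15.
Hassan free within 08:00–18:00: 09:15–11:45, 12:30–15:00.
Lars ∩ Hassan: 09:15–11:45, 12:30–13:45, 14:15–15:00.
Lars ∩ Hassan ∩ Priya: 10:30–11:15, 11:30–11:45, 12:30–13:45, 14:15–15:00.
Restricted to 10:15–17:00: 10:30–11:15, 11:30–11:45, 12:30–13:45, 14:15–15:00.
Windows ≥ 45 min: 10:30–11:15, 12:30–13:45, 14:15–15:00.
Latest start in the last window 14:15–15:00 is 15:00 − 45 min = 14:15.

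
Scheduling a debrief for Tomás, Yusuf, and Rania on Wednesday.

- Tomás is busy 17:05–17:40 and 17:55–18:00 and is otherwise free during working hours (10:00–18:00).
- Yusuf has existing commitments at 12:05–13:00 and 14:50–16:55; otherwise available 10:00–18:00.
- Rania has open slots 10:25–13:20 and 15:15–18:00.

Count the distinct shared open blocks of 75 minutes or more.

1

Tomás free within 10:00–18:00: 10:00–17:05, 17:40–17:55.
Yusuf free within 10:00–18:00: 10:00–12:05, 13:00–14:50, 16:55–18:00.
Tomás ∩ Yusuf: 10:00–12:05, 13:00–14:50, 16:55–17:05, 17:40–17:55.
Tomás ∩ Yusuf ∩ Rania: 10:25–12:05, 13:00–13:20, 16:55–17:05, 17:40–17:55.
Windows ≥ 75 min: 10:25–12:05.
That's 1 window.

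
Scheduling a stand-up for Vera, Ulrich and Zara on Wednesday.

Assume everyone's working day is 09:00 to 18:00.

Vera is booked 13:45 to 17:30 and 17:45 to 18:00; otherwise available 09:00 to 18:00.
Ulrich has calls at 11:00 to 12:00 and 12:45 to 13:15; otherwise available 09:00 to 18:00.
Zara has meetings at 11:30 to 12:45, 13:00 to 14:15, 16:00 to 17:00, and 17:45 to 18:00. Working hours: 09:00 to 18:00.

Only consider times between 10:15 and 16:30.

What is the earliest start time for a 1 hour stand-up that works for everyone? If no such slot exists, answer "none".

Vera free within 09:00–18:00: 09:00–13:45, 17:30–17:45.
Ulrich free within 09:00–18:00: 09:00–11:00, 12:00–12:45, 13:15–18:00.
Zara free within 09:00–18:00: 09:00–11:30, 12:45–13:00, 14:15–16:00, 17:00–17:45.
Vera ∩ Ulrich: 09:00–11:00, 12:00–12:45, 13:15–13:45, 17:30–17:45.
Vera ∩ Ulrich ∩ Zara: 09:00–11:00, 17:30–17:45.
Restricted to 10:15–16:30: 10:15–11:00.
Windows ≥ 60 min: (none).

none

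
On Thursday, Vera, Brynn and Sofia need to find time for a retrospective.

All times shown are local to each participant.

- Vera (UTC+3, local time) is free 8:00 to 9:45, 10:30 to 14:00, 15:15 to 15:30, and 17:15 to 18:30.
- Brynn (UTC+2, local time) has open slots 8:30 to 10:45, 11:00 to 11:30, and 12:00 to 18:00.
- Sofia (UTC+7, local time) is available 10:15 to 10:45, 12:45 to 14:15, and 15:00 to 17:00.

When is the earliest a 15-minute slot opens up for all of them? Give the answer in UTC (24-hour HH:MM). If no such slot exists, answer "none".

Vera → UTC: 05:00–06:45, 07:30–11:00, 12:15–12:30, 14:15–15:30.
Brynn → UTC: 06:30–08:45, 09:00–09:30, 10:00–16:00.
Sofia → UTC: 03:15–03:45, 05:45–07:15, 08:00–10:00.
Vera ∩ Brynn: 06:30–06:45, 07:30–08:45, 09:00–09:30, 10:00–11:00, 12:15–12:30, 14:15–15:30.
Vera ∩ Brynn ∩ Sofia: 06:30–06:45, 08:00–08:45, 09:00–09:30.
Windows ≥ 15 min: 06:30–06:45, 08:00–08:45, 09:00–09:30.
Earliest such window starts at 06:30.

06:30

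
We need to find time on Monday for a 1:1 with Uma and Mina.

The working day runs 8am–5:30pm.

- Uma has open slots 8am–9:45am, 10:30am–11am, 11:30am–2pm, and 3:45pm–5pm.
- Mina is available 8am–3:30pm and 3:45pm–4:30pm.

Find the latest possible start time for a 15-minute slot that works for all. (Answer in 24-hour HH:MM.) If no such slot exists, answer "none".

16:15

Uma ∩ Mina: 08:00–09:45, 10:30–11:00, 11:30–14:00, 15:45–16:30.
Windows ≥ 15 min: 08:00–09:45, 10:30–11:00, 11:30–14:00, 15:45–16:30.
Latest start in the last window 15:45–16:30 is 16:30 − 15 min = 16:15.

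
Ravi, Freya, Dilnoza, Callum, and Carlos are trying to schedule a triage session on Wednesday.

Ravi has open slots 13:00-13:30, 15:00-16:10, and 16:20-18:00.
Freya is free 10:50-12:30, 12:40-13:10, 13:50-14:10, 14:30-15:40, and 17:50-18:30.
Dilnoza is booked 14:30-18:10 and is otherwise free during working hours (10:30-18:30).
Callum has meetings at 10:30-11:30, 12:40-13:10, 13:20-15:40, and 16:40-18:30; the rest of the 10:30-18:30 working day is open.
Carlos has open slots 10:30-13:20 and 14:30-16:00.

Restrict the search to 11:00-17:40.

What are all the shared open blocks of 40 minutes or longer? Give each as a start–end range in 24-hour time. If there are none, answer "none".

none

Dilnoza free within 10:30–18:30: 10:30–14:30, 18:10–18:30.
Callum free within 10:30–18:30: 11:30–12:40, 13:10–13:20, 15:40–16:40.
Ravi ∩ Freya: 13:00–13:10, 15:00–15:40, 17:50–18:00.
Ravi ∩ Freya ∩ Dilnoza: 13:00–13:10.
Ravi ∩ Freya ∩ Dilnoza ∩ Callum: (none).
Ravi ∩ Freya ∩ Dilnoza ∩ Callum ∩ Carlos: (none).
Restricted to 11:00–17:40: (none).
Windows ≥ 40 min: (none).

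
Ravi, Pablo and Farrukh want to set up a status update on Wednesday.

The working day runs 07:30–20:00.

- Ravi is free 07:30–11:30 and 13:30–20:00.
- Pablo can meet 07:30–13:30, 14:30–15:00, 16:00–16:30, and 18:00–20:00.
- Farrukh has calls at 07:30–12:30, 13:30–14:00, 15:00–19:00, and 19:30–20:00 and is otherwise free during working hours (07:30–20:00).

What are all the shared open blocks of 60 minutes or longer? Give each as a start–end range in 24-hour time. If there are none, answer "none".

none

Farrukh free within 07:30–20:00: 12:30–13:30, 14:00–15:00, 19:00–19:30.
Ravi ∩ Pablo: 07:30–11:30, 14:30–15:00, 16:00–16:30, 18:00–20:00.
Ravi ∩ Pablo ∩ Farrukh: 14:30–15:00, 19:00–19:30.
Windows ≥ 60 min: (none).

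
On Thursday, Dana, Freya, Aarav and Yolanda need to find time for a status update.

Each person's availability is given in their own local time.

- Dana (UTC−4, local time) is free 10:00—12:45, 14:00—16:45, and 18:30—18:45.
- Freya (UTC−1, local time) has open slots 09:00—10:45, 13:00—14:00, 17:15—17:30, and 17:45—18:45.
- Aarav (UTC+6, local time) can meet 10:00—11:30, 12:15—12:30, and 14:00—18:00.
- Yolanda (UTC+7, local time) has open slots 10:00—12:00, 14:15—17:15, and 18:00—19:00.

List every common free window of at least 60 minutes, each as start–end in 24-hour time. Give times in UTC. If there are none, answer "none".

none

Dana → UTC: 14:00–16:45, 18:00–20:45, 22:30–22:45.
Freya → UTC: 10:00–11:45, 14:00–15:00, 18:15–18:30, 18:45–19:45.
Aarav → UTC: 04:00–05:30, 06:15–06:30, 08:00–12:00.
Yolanda → UTC: 03:00–05:00, 07:15–10:15, 11:00–12:00.
Dana ∩ Freya: 14:00–15:00, 18:15–18:30, 18:45–19:45.
Dana ∩ Freya ∩ Aarav: (none).
Dana ∩ Freya ∩ Aarav ∩ Yolanda: (none).
Windows ≥ 60 min: (none).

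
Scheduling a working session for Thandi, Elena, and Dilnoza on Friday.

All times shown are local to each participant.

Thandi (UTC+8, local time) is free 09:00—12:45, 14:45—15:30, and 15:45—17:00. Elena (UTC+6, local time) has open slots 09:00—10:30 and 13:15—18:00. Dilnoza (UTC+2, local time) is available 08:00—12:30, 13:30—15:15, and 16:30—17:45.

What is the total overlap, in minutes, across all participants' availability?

90 minutes

Thandi → UTC: 01:00–04:45, 06:45–07:30, 07:45–09:00.
Elena → UTC: 03:00–04:30, 07:15–12:00.
Dilnoza → UTC: 06:00–10:30, 11:30–13:15, 14:30–15:45.
Thandi ∩ Elena: 03:00–04:30, 07:15–07:30, 07:45–09:00.
Thandi ∩ Elena ∩ Dilnoza: 07:15–07:30, 07:45–09:00.
Total common minutes: 15 + 75 = 90.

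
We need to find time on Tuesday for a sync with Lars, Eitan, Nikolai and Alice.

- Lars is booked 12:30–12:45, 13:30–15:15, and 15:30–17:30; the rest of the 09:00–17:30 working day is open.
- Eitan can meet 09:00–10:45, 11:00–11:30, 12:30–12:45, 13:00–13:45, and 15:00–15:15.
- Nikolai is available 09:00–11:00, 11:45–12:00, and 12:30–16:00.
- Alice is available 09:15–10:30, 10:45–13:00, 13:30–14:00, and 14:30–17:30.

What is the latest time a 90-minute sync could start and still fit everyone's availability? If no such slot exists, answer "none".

none

Lars free within 09:00–17:30: 09:00–12:30, 12:45–13:30, 15:15–15:30.
Lars ∩ Eitan: 09:00–10:45, 11:00–11:30, 13:00–13:30.
Lars ∩ Eitan ∩ Nikolai: 09:00–10:45, 13:00–13:30.
Lars ∩ Eitan ∩ Nikolai ∩ Alice: 09:15–10:30.
Windows ≥ 90 min: (none).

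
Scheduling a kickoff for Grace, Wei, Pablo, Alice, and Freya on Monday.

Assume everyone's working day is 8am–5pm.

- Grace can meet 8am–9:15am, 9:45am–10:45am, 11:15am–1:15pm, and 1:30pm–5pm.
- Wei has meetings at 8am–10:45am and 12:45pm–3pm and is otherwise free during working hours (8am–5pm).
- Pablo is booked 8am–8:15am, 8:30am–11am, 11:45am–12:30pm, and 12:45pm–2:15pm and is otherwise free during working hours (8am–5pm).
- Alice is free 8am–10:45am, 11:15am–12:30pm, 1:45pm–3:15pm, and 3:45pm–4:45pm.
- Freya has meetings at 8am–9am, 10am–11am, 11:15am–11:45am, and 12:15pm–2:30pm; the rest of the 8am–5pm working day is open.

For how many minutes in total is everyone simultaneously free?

Wei free within 08:00–17:00: 10:45–12:45, 15:00–17:00.
Pablo free within 08:00–17:00: 08:15–08:30, 11:00–11:45, 12:30–12:45, 14:15–17:00.
Freya free within 08:00–17:00: 09:00–10:00, 11:00–11:15, 11:45–12:15, 14:30–17:00.
Grace ∩ Wei: 11:15–12:45, 15:00–17:00.
Grace ∩ Wei ∩ Pablo: 11:15–11:45, 12:30–12:45, 15:00–17:00.
Grace ∩ Wei ∩ Pablo ∩ Alice: 11:15–11:45, 15:00–15:15, 15:45–16:45.
Grace ∩ Wei ∩ Pablo ∩ Alice ∩ Freya: 15:00–15:15, 15:45–16:45.
Total common minutes: 15 + 60 = 75.

75 minutes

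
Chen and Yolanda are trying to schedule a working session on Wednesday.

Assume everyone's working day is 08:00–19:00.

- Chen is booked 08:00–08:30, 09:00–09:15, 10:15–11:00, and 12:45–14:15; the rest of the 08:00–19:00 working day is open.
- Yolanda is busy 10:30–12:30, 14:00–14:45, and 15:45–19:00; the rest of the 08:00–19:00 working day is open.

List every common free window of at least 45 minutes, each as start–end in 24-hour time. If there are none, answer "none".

Chen free within 08:00–19:00: 08:30–09:00, 09:15–10:15, 11:00–12:45, 14:15–19:00.
Yolanda free within 08:00–19:00: 08:00–10:30, 12:30–14:00, 14:45–15:45.
Chen ∩ Yolanda: 08:30–09:00, 09:15–10:15, 12:30–12:45, 14:45–15:45.
Windows ≥ 45 min: 09:15–10:15, 14:45–15:45.

09:15–10:15, 14:45–15:45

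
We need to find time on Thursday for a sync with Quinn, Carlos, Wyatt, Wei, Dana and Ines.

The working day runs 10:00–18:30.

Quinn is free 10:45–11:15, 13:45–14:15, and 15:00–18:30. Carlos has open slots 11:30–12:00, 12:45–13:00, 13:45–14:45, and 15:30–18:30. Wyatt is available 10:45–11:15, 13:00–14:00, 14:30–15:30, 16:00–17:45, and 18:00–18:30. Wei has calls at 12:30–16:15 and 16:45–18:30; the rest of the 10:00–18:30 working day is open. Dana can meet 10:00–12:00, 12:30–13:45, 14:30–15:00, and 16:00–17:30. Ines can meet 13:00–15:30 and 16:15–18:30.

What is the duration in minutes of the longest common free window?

Wei free within 10:00–18:30: 10:00–12:30, 16:15–16:45.
Quinn ∩ Carlos: 13:45–14:15, 15:30–18:30.
Quinn ∩ Carlos ∩ Wyatt: 13:45–14:00, 16:00–17:45, 18:00–18:30.
Quinn ∩ Carlos ∩ Wyatt ∩ Wei: 16:15–16:45.
Quinn ∩ Carlos ∩ Wyatt ∩ Wei ∩ Dana: 16:15–16:45.
Quinn ∩ Carlos ∩ Wyatt ∩ Wei ∩ Dana ∩ Ines: 16:15–16:45.
Single common window of 30 minutes.

30 minutes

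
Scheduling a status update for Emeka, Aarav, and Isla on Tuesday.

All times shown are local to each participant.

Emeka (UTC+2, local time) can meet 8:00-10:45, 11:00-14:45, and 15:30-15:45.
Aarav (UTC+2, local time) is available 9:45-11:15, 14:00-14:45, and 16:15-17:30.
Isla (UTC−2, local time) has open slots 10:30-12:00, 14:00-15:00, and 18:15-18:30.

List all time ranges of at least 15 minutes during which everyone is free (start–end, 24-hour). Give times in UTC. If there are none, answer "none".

12:30–12:45

Emeka → UTC: 06:00–08:45, 09:00–12:45, 13:30–13:45.
Aarav → UTC: 07:45–09:15, 12:00–12:45, 14:15–15:30.
Isla → UTC: 12:30–14:00, 16:00–17:00, 20:15–20:30.
Emeka ∩ Aarav: 07:45–08:45, 09:00–09:15, 12:00–12:45.
Emeka ∩ Aarav ∩ Isla: 12:30–12:45.
Windows ≥ 15 min: 12:30–12:45.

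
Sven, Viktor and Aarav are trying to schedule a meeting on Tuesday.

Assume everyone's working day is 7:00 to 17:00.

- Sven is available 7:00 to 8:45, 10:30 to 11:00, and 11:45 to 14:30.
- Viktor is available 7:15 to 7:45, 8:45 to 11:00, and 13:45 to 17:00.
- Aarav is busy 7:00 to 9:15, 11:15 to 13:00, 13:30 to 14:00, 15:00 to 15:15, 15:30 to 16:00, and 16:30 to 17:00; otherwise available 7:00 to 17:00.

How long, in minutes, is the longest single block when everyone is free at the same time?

30 minutes

Aarav free within 07:00–17:00: 09:15–11:15, 13:00–13:30, 14:00–15:00, 15:15–15:30, 16:00–16:30.
Sven ∩ Viktor: 07:15–07:45, 10:30–11:00, 13:45–14:30.
Sven ∩ Viktor ∩ Aarav: 10:30–11:00, 14:00–14:30.
Common window lengths: 30, 30 min; longest is 30.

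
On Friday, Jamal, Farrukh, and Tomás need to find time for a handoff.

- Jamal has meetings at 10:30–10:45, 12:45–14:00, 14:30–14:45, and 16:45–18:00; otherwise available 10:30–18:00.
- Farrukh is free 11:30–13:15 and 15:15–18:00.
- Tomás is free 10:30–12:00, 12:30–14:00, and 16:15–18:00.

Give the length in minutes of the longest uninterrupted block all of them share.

30 minutes

Jamal free within 10:30–18:00: 10:45–12:45, 14:00–14:30, 14:45–16:45.
Jamal ∩ Farrukh: 11:30–12:45, 15:15–16:45.
Jamal ∩ Farrukh ∩ Tomás: 11:30–12:00, 12:30–12:45, 16:15–16:45.
Common window lengths: 30, 15, 30 min; longest is 30.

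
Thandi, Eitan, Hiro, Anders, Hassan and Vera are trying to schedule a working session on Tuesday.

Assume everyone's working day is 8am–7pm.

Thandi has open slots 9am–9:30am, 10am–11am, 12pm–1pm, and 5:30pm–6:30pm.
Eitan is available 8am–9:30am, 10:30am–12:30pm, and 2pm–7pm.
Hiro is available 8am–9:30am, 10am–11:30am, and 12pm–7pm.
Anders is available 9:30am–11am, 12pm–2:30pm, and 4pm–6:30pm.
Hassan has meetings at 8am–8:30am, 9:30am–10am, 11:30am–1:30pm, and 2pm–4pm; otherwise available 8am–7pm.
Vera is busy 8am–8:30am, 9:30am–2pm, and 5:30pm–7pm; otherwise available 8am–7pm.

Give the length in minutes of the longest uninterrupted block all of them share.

Hassan free within 08:00–19:00: 08:30–09:30, 10:00–11:30, 13:30–14:00, 16:00–19:00.
Vera free within 08:00–19:00: 08:30–09:30, 14:00–17:30.
Thandi ∩ Eitan: 09:00–09:30, 10:30–11:00, 12:00–12:30, 17:30–18:30.
Thandi ∩ Eitan ∩ Hiro: 09:00–09:30, 10:30–11:00, 12:00–12:30, 17:30–18:30.
Thandi ∩ Eitan ∩ Hiro ∩ Anders: 10:30–11:00, 12:00–12:30, 17:30–18:30.
Thandi ∩ Eitan ∩ Hiro ∩ Anders ∩ Hassan: 10:30–11:00, 17:30–18:30.
Thandi ∩ Eitan ∩ Hiro ∩ Anders ∩ Hassan ∩ Vera: (none).
No common window.

0 minutes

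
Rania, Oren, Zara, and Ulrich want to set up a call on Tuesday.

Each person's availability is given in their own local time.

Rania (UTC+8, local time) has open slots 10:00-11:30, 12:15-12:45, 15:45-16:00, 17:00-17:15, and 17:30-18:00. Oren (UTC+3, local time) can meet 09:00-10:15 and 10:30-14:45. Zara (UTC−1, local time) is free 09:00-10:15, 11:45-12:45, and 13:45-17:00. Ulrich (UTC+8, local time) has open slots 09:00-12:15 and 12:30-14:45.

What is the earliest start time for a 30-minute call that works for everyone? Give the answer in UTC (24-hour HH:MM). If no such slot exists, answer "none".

none

Rania → UTC: 02:00–03:30, 04:15–04:45, 07:45–08:00, 09:00–09:15, 09:30–10:00.
Oren → UTC: 06:00–07:15, 07:30–11:45.
Zara → UTC: 10:00–11:15, 12:45–13:45, 14:45–18:00.
Ulrich → UTC: 01:00–04:15, 04:30–06:45.
Rania ∩ Oren: 07:45–08:00, 09:00–09:15, 09:30–10:00.
Rania ∩ Oren ∩ Zara: (none).
Rania ∩ Oren ∩ Zara ∩ Ulrich: (none).
Windows ≥ 30 min: (none).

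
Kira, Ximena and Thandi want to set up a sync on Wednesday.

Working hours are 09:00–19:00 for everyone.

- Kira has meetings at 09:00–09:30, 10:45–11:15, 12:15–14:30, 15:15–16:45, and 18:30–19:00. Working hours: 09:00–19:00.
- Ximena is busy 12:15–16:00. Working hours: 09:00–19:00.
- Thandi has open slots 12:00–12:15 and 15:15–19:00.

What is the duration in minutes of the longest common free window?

Kira free within 09:00–19:00: 09:30–10:45, 11:15–12:15, 14:30–15:15, 16:45–18:30.
Ximena free within 09:00–19:00: 09:00–12:15, 16:00–19:00.
Kira ∩ Ximena: 09:30–10:45, 11:15–12:15, 16:45–18:30.
Kira ∩ Ximena ∩ Thandi: 12:00–12:15, 16:45–18:30.
Common window lengths: 15, 105 min; longest is 105.

105 minutes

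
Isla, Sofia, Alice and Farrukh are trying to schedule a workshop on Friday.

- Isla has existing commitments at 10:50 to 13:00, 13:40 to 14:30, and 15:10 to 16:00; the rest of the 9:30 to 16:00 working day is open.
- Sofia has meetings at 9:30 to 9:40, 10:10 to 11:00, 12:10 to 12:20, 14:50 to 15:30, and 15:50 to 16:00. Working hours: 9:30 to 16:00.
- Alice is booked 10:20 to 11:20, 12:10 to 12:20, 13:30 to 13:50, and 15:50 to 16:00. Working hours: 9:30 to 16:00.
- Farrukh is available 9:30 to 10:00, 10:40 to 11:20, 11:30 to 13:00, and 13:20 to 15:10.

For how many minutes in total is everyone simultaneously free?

Isla free within 09:30–16:00: 09:30–10:50, 13:00–13:40, 14:30–15:10.
Sofia free within 09:30–16:00: 09:40–10:10, 11:00–12:10, 12:20–14:50, 15:30–15:50.
Alice free within 09:30–16:00: 09:30–10:20, 11:20–12:10, 12:20–13:30, 13:50–15:50.
Isla ∩ Sofia: 09:40–10:10, 13:00–13:40, 14:30–14:50.
Isla ∩ Sofia ∩ Alice: 09:40–10:10, 13:00–13:30, 14:30–14:50.
Isla ∩ Sofia ∩ Alice ∩ Farrukh: 09:40–10:00, 13:20–13:30, 14:30–14:50.
Total common minutes: 20 + 10 + 20 = 50.

50 minutes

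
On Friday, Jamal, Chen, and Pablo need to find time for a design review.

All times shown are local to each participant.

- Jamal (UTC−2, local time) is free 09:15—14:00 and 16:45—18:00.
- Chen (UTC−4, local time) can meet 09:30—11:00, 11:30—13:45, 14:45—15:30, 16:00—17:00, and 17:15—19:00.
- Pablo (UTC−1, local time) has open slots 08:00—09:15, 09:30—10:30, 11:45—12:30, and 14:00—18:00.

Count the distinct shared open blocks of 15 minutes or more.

2

Jamal → UTC: 11:15–16:00, 18:45–20:00.
Chen → UTC: 13:30–15:00, 15:30–17:45, 18:45–19:30, 20:00–21:00, 21:15–23:00.
Pablo → UTC: 09:00–10:15, 10:30–11:30, 12:45–13:30, 15:00–19:00.
Jamal ∩ Chen: 13:30–15:00, 15:30–16:00, 18:45–19:30.
Jamal ∩ Chen ∩ Pablo: 15:30–16:00, 18:45–19:00.
Windows ≥ 15 min: 15:30–16:00, 18:45–19:00.
That's 2 windows.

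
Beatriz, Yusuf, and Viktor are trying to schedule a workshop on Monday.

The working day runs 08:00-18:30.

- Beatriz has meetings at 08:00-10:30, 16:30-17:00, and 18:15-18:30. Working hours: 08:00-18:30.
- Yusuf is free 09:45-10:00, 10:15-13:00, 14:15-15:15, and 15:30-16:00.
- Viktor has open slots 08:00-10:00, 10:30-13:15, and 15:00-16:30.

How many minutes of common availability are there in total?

195 minutes

Beatriz free within 08:00–18:30: 10:30–16:30, 17:00–18:15.
Beatriz ∩ Yusuf: 10:30–13:00, 14:15–15:15, 15:30–16:00.
Beatriz ∩ Yusuf ∩ Viktor: 10:30–13:00, 15:00–15:15, 15:30–16:00.
Total common minutes: 150 + 15 + 30 = 195.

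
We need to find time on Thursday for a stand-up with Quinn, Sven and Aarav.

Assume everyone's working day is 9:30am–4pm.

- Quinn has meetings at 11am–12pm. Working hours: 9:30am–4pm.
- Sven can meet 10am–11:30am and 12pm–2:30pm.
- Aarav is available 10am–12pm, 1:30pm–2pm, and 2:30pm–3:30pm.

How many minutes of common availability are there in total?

90 minutes

Quinn free within 09:30–16:00: 09:30–11:00, 12:00–16:00.
Quinn ∩ Sven: 10:00–11:00, 12:00–14:30.
Quinn ∩ Sven ∩ Aarav: 10:00–11:00, 13:30–14:00.
Total common minutes: 60 + 30 = 90.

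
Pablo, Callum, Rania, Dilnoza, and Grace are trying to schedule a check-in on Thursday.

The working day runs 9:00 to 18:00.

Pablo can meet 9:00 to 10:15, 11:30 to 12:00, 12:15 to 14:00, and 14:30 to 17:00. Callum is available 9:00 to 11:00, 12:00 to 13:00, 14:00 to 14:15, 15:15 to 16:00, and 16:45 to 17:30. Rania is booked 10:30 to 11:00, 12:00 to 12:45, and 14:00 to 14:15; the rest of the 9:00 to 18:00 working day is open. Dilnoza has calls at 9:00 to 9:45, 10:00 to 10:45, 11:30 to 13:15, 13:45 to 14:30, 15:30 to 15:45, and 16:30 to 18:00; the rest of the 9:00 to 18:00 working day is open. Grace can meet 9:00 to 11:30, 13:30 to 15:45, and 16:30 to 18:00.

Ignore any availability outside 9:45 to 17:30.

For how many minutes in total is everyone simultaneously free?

Rania free within 09:00–18:00: 09:00–10:30, 11:00–12:00, 12:45–14:00, 14:15–18:00.
Dilnoza free within 09:00–18:00: 09:45–10:00, 10:45–11:30, 13:15–13:45, 14:30–15:30, 15:45–16:30.
Pablo ∩ Callum: 09:00–10:15, 12:15–13:00, 15:15–16:00, 16:45–17:00.
Pablo ∩ Callum ∩ Rania: 09:00–10:15, 12:45–13:00, 15:15–16:00, 16:45–17:00.
Pablo ∩ Callum ∩ Rania ∩ Dilnoza: 09:45–10:00, 15:15–15:30, 15:45–16:00.
Pablo ∩ Callum ∩ Rania ∩ Dilnoza ∩ Grace: 09:45–10:00, 15:15–15:30.
Restricted to 09:45–17:30: 09:45–10:00, 15:15–15:30.
Total common minutes: 15 + 15 = 30.

30 minutes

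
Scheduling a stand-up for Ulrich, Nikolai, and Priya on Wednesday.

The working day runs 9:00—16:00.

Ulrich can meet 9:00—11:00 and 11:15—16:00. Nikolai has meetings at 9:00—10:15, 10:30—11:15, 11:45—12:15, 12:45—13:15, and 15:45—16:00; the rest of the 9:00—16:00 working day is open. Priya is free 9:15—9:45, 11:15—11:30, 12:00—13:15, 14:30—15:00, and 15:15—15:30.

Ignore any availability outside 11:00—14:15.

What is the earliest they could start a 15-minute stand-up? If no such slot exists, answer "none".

Nikolai free within 09:00–16:00: 10:15–10:30, 11:15–11:45, 12:15–12:45, 13:15–15:45.
Ulrich ∩ Nikolai: 10:15–10:30, 11:15–11:45, 12:15–12:45, 13:15–15:45.
Ulrich ∩ Nikolai ∩ Priya: 11:15–11:30, 12:15–12:45, 14:30–15:00, 15:15–15:30.
Restricted to 11:00–14:15: 11:15–11:30, 12:15–12:45.
Windows ≥ 15 min: 11:15–11:30, 12:15–12:45.
Earliest such window starts at 11:15.

11:15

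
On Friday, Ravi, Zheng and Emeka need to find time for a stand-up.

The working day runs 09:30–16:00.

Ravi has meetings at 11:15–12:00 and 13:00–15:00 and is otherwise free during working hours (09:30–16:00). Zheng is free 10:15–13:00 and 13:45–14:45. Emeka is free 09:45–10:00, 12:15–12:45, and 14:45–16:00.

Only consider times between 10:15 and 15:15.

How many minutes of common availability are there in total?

30 minutes

Ravi free within 09:30–16:00: 09:30–11:15, 12:00–13:00, 15:00–16:00.
Ravi ∩ Zheng: 10:15–11:15, 12:00–13:00.
Ravi ∩ Zheng ∩ Emeka: 12:15–12:45.
Restricted to 10:15–15:15: 12:15–12:45.
Total common minutes: 30.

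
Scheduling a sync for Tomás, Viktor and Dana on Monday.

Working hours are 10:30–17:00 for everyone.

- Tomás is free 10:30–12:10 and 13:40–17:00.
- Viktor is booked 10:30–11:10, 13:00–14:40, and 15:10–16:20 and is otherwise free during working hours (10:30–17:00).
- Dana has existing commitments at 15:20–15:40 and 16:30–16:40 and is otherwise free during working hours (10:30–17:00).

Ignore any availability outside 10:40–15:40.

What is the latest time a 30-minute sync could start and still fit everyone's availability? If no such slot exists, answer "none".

14:40

Viktor free within 10:30–17:00: 11:10–13:00, 14:40–15:10, 16:20–17:00.
Dana free within 10:30–17:00: 10:30–15:20, 15:40–16:30, 16:40–17:00.
Tomás ∩ Viktor: 11:10–12:10, 14:40–15:10, 16:20–17:00.
Tomás ∩ Viktor ∩ Dana: 11:10–12:10, 14:40–15:10, 16:20–16:30, 16:40–17:00.
Restricted to 10:40–15:40: 11:10–12:10, 14:40–15:10.
Windows ≥ 30 min: 11:10–12:10, 14:40–15:10.
Latest start in the last window 14:40–15:10 is 15:10 − 30 min = 14:40.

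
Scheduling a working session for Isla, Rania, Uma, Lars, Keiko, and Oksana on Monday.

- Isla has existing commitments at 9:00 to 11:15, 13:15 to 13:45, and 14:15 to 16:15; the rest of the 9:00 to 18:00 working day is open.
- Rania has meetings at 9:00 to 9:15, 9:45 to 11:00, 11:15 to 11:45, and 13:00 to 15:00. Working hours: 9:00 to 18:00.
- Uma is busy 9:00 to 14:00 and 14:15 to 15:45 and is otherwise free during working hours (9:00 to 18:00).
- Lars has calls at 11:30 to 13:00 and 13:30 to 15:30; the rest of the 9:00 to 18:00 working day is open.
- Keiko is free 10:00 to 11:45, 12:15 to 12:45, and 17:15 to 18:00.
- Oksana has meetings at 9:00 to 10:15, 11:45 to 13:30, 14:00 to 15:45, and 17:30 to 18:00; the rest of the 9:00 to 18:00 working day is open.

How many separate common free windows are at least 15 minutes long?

Isla free within 09:00–18:00: 11:15–13:15, 13:45–14:15, 16:15–18:00.
Rania free within 09:00–18:00: 09:15–09:45, 11:00–11:15, 11:45–13:00, 15:00–18:00.
Uma free within 09:00–18:00: 14:00–14:15, 15:45–18:00.
Lars free within 09:00–18:00: 09:00–11:30, 13:00–13:30, 15:30–18:00.
Oksana free within 09:00–18:00: 10:15–11:45, 13:30–14:00, 15:45–17:30.
Isla ∩ Rania: 11:45–13:00, 16:15–18:00.
Isla ∩ Rania ∩ Uma: 16:15–18:00.
Isla ∩ Rania ∩ Uma ∩ Lars: 16:15–18:00.
Isla ∩ Rania ∩ Uma ∩ Lars ∩ Keiko: 17:15–18:00.
Isla ∩ Rania ∩ Uma ∩ Lars ∩ Keiko ∩ Oksana: 17:15–17:30.
Windows ≥ 15 min: 17:15–17:30.
That's 1 window.

1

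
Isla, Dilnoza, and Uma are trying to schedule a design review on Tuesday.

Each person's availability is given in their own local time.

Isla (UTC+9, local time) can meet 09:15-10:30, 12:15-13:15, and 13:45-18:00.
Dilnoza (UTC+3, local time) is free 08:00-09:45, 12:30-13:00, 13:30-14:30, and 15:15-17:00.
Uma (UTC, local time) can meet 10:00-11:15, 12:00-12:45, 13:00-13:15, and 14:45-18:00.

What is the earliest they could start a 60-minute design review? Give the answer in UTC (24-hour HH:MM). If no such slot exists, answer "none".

none

Isla → UTC: 00:15–01:30, 03:15–04:15, 04:45–09:00.
Dilnoza → UTC: 05:00–06:45, 09:30–10:00, 10:30–11:30, 12:15–14:00.
Uma → UTC: 10:00–11:15, 12:00–12:45, 13:00–13:15, 14:45–18:00.
Isla ∩ Dilnoza: 05:00–06:45.
Isla ∩ Dilnoza ∩ Uma: (none).
Windows ≥ 60 min: (none).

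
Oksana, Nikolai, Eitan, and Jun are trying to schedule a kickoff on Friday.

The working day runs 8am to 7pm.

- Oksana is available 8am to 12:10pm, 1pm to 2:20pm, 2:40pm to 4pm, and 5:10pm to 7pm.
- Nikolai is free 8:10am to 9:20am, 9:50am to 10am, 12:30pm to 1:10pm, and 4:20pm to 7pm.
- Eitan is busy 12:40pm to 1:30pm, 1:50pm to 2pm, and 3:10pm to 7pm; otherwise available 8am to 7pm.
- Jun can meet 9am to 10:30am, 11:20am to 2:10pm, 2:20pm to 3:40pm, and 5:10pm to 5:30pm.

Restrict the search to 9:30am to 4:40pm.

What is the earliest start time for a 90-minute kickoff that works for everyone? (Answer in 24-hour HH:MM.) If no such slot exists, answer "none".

none

Eitan free within 08:00–19:00: 08:00–12:40, 13:30–13:50, 14:00–15:10.
Oksana ∩ Nikolai: 08:10–09:20, 09:50–10:00, 13:00–13:10, 17:10–19:00.
Oksana ∩ Nikolai ∩ Eitan: 08:10–09:20, 09:50–10:00.
Oksana ∩ Nikolai ∩ Eitan ∩ Jun: 09:00–09:20, 09:50–10:00.
Restricted to 09:30–16:40: 09:50–10:00.
Windows ≥ 90 min: (none).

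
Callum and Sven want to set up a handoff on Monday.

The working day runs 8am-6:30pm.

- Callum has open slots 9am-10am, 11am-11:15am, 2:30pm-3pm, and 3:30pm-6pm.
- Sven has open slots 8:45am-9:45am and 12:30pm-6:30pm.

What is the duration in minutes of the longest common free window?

150 minutes

Callum ∩ Sven: 09:00–09:45, 14:30–15:00, 15:30–18:00.
Common window lengths: 45, 30, 150 min; longest is 150.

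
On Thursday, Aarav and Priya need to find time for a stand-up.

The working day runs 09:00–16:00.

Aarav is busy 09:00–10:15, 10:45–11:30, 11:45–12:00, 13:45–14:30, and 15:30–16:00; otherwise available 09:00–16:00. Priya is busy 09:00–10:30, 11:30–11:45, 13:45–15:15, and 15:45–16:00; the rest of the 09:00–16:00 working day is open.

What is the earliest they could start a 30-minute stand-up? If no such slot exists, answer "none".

Aarav free within 09:00–16:00: 10:15–10:45, 11:30–11:45, 12:00–13:45, 14:30–15:30.
Priya free within 09:00–16:00: 10:30–11:30, 11:45–13:45, 15:15–15:45.
Aarav ∩ Priya: 10:30–10:45, 12:00–13:45, 15:15–15:30.
Windows ≥ 30 min: 12:00–13:45.
Earliest such window starts at 12:00.

12:00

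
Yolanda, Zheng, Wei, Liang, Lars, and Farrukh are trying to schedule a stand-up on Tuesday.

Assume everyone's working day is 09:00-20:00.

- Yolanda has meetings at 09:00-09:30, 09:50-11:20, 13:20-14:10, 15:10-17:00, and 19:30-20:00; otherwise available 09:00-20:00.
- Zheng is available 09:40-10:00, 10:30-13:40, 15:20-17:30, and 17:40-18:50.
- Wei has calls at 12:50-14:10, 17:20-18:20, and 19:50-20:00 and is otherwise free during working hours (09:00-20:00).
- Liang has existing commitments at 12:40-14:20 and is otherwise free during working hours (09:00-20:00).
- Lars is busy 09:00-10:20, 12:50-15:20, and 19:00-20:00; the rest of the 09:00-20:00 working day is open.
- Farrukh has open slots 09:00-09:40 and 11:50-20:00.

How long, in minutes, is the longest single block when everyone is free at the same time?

Yolanda free within 09:00–20:00: 09:30–09:50, 11:20–13:20, 14:10–15:10, 17:00–19:30.
Wei free within 09:00–20:00: 09:00–12:50, 14:10–17:20, 18:20–19:50.
Liang free within 09:00–20:00: 09:00–12:40, 14:20–20:00.
Lars free within 09:00–20:00: 10:20–12:50, 15:20–19:00.
Yolanda ∩ Zheng: 09:40–09:50, 11:20–13:20, 17:00–17:30, 17:40–18:50.
Yolanda ∩ Zheng ∩ Wei: 09:40–09:50, 11:20–12:50, 17:00–17:20, 18:20–18:50.
Yolanda ∩ Zheng ∩ Wei ∩ Liang: 09:40–09:50, 11:20–12:40, 17:00–17:20, 18:20–18:50.
Yolanda ∩ Zheng ∩ Wei ∩ Liang ∩ Lars: 11:20–12:40, 17:00–17:20, 18:20–18:50.
Yolanda ∩ Zheng ∩ Wei ∩ Liang ∩ Lars ∩ Farrukh: 11:50–12:40, 17:00–17:20, 18:20–18:50.
Common window lengths: 50, 20, 30 min; longest is 50.

50 minutes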